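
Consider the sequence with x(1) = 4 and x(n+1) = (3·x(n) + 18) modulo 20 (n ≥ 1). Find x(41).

4

We have x(1) = 4, x(2) = 10, x(3) = 8, x(4) = 2, x(5) = 4.
The sequence repeats with period 4.
(41 - 1) mod 4 = 0, so x(41) = x(1) = 4.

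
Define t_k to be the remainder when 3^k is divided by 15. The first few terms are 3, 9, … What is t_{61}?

Computing terms: t_1 = 3,  t_2 = 9,  t_3 = 12,  t_4 = 6,  t_5 = 3.
Since t_5 = t_1 = 3, the sequence is periodic with period 4.
(61 - 1) mod 4 = 0, so t_{61} = t_1 = 3.

3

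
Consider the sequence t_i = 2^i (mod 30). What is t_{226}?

4

We have t_0 = 1; t_1 = 2; t_2 = 4; t_3 = 8; t_4 = 16; t_5 = 2.
Since t_5 = t_1 = 2, the sequence is eventually periodic: after a pre-period of length 1 it cycles with period 4.
For i ≥ 1, t_i depends only on (i - 1) mod 4. (226 - 1) mod 4 = 1, so t_{226} = t_2 = 4.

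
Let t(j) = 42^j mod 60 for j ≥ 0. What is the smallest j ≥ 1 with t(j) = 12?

Listing terms: t(0) = 1, t(1) = 42, t(2) = 24, t(3) = 48, t(4) = 36, t(5) = 12, t(6) = 24.
Since t(6) = t(2) = 24, the sequence is eventually periodic: after a pre-period of length 2 it cycles with period 4.
The value 12 first appears (with j ≥ 1) at t(5).

5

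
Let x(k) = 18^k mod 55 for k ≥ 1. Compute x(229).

x(1) = 18; x(2) = 49; x(3) = 2; x(4) = 36; x(5) = 43; x(6) = 4; x(7) = 17; x(8) = 31; x(9) = 8; x(10) = 34; x(11) = 7; x(12) = 16; x(13) = 13; x(14) = 14; x(15) = 32; x(16) = 26; x(17) = 28; x(18) = 9; x(19) = 52; x(20) = 1; x(21) = 18.
The sequence repeats with period 20.
(229 - 1) mod 20 = 8, so x(229) = x(9) = 8.

8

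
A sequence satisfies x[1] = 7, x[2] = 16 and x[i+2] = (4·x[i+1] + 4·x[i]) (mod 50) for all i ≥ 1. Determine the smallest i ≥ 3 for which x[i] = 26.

8

Computing terms: x[1] = 7, x[2] = 16, x[3] = 42, x[4] = 32, x[5] = 46, x[6] = 12, x[7] = 32, x[8] = 26, x[9] = 32, x[10] = 32, x[11] = 6, x[12] = 2, x[13] = 32, x[14] = 36, x[15] = 22, x[16] = 32, x[17] = 16, x[18] = 42.
Since (x[17], x[18]) = (x[2], x[3]) = (16, 42) (two consecutive terms determine the rest), the sequence is eventually periodic: after a pre-period of length 1 it cycles with period 15.
The value 26 first appears (with i ≥ 3) at x[8].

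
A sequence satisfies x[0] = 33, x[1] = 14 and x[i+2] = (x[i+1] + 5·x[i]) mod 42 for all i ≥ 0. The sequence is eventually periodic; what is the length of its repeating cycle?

42

We have x[0] = 33, x[1] = 14, x[2] = 11, x[3] = 39, x[4] = 10, x[5] = 37, x[6] = 3, x[7] = 20, x[8] = 35, x[9] = 9, x[10] = 16, x[11] = 19, x[12] = 15, x[13] = 26, x[14] = 17, x[15] = 21, x[16] = 22, x[17] = 1, x[18] = 27, x[19] = 32, x[20] = 41, x[21] = 33, x[22] = 28, x[23] = 25, x[24] = 39, x[25] = 38, x[26] = 23, x[27] = 3, x[28] = 34, x[29] = 7, x[30] = 9, x[31] = 2, x[32] = 5, x[33] = 15, x[34] = 40, x[35] = 31, x[36] = 21, x[37] = 8, x[38] = 29, x[39] = 27, x[40] = 4, x[41] = 13, x[42] = 33, x[43] = 14.
The sequence repeats with period 42.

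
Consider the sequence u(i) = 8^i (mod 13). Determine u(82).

Computing terms: u(0) = 1; u(1) = 8; u(2) = 12; u(3) = 5; u(4) = 1.
The sequence repeats with period 4.
(82 - 0) mod 4 = 2, so u(82) = u(2) = 12.

12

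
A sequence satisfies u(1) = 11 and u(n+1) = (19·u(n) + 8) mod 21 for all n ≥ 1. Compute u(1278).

u(1) = 11, u(2) = 7, u(3) = 15, u(4) = 20, u(5) = 10, u(6) = 9, u(7) = 11.
Since u(7) = u(1) = 11, the sequence is periodic with period 6.
(1278 - 1) mod 6 = 5, so u(1278) = u(6) = 9.

9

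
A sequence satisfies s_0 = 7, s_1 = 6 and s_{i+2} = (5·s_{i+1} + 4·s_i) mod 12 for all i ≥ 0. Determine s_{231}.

Computing terms: s_0 = 7,  s_1 = 6,  s_2 = 10,  s_3 = 2,  s_4 = 2,  s_5 = 6,  s_6 = 2,  s_7 = 10,  s_8 = 10,  s_9 = 6,  s_{10} = 10.
Since (s_9, s_{10}) = (s_1, s_2) = (6, 10) (two consecutive terms determine the rest), the sequence is eventually periodic: after a pre-period of length 1 it cycles with period 8.
For i ≥ 1, s_i depends only on (i - 1) mod 8. (231 - 1) mod 8 = 6, so s_{231} = s_7 = 10.

10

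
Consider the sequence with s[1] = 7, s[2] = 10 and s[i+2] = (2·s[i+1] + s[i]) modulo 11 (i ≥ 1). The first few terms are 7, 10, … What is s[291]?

s[1] = 7,  s[2] = 10,  s[3] = 5,  s[4] = 9,  s[5] = 1,  s[6] = 0,  s[7] = 1,  s[8] = 2,  s[9] = 5,  s[10] = 1,  s[11] = 7,  s[12] = 4,  s[13] = 4,  s[14] = 1,  s[15] = 6,  s[16] = 2,  s[17] = 10,  s[18] = 0,  s[19] = 10,  s[20] = 9,  s[21] = 6,  s[22] = 10,  s[23] = 4,  s[24] = 7,  s[25] = 7,  s[26] = 10.
Since (s[25], s[26]) = (s[1], s[2]) = (7, 10) (two consecutive terms determine the rest), the sequence is periodic with period 24.
So s[291] = s[1 + ((291-1) mod 24)] = s[3] = 5.

5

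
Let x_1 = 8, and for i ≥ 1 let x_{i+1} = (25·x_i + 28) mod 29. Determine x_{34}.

13

Computing terms: x_1 = 8, x_2 = 25, x_3 = 15, x_4 = 26, x_5 = 11, x_6 = 13, x_7 = 5, x_8 = 8.
The sequence repeats with period 7.
So x_{34} = x_{1 + ((34-1) mod 7)} = x_6 = 13.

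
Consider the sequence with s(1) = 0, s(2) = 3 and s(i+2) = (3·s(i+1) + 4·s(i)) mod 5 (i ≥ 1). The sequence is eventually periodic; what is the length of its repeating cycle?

s(1) = 0, s(2) = 3, s(3) = 4, s(4) = 4, s(5) = 3, s(6) = 0, s(7) = 2, s(8) = 1, s(9) = 1, s(10) = 2, s(11) = 0, s(12) = 3.
The sequence repeats with period 10.

10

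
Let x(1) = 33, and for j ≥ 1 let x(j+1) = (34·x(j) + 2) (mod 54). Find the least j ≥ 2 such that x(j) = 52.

18

Listing terms: x(1) = 33,  x(2) = 44,  x(3) = 40,  x(4) = 12,  x(5) = 32,  x(6) = 10,  x(7) = 18,  x(8) = 20,  x(9) = 34,  x(10) = 24,  x(11) = 8,  x(12) = 4,  x(13) = 30,  x(14) = 50,  x(15) = 28,  x(16) = 36,  x(17) = 38,  x(18) = 52,  x(19) = 42,  x(20) = 26,  x(21) = 22,  x(22) = 48,  x(23) = 14,  x(24) = 46,  x(25) = 0,  x(26) = 2,  x(27) = 16,  x(28) = 6,  x(29) = 44.
Since x(29) = x(2) = 44, the sequence is eventually periodic: after a pre-period of length 1 it cycles with period 27.
The value 52 first appears (with j ≥ 2) at x(18).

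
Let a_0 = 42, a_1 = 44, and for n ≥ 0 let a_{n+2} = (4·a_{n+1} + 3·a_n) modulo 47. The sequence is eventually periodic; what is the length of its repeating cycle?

We have a_0 = 42,  a_1 = 44,  a_2 = 20,  a_3 = 24,  a_4 = 15,  a_5 = 38,  a_6 = 9,  a_7 = 9,  a_8 = 16,  a_9 = 44,  a_{10} = 36,  a_{11} = 41,  a_{12} = 37,  a_{13} = 36,  a_{14} = 20,  a_{15} = 0,  a_{16} = 13,  a_{17} = 5,  a_{18} = 12,  a_{19} = 16,  a_{20} = 6,  a_{21} = 25,  a_{22} = 24,  a_{23} = 30,  a_{24} = 4,  a_{25} = 12,  a_{26} = 13,  a_{27} = 41,  a_{28} = 15,  a_{29} = 42,  a_{30} = 25,  a_{31} = 38,  a_{32} = 39,  a_{33} = 35,  a_{34} = 22,  a_{35} = 5,  a_{36} = 39,  a_{37} = 30,  a_{38} = 2,  a_{39} = 4,  a_{40} = 22,  a_{41} = 6,  a_{42} = 43,  a_{43} = 2,  a_{44} = 43,  a_{45} = 37,  a_{46} = 42,  a_{47} = 44.
Since (a_{46}, a_{47}) = (a_0, a_1) = (42, 44) (two consecutive terms determine the rest), the sequence is periodic with period 46.

46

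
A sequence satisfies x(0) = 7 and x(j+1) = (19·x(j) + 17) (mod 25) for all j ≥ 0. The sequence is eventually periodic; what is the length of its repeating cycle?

10

We have x(0) = 7; x(1) = 0; x(2) = 17; x(3) = 15; x(4) = 2; x(5) = 5; x(6) = 12; x(7) = 20; x(8) = 22; x(9) = 10; x(10) = 7.
Since x(10) = x(0) = 7, the sequence is periodic with period 10.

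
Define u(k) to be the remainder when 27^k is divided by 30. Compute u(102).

u(0) = 1,  u(1) = 27,  u(2) = 9,  u(3) = 3,  u(4) = 21,  u(5) = 27.
Since u(5) = u(1) = 27, the sequence is eventually periodic: after a pre-period of length 1 it cycles with period 4.
For k ≥ 1, u(k) depends only on (k - 1) mod 4. (102 - 1) mod 4 = 1, so u(102) = u(2) = 9.

9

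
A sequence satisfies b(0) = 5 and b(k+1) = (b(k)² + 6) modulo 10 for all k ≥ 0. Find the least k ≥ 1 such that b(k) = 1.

1

Computing terms: b(0) = 5,  b(1) = 1,  b(2) = 7,  b(3) = 5.
Since b(3) = b(0) = 5, the sequence is periodic with period 3.
The value 1 first appears (with k ≥ 1) at b(1).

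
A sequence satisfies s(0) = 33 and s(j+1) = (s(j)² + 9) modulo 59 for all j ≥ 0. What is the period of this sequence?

7

Computing terms: s(0) = 33,  s(1) = 36,  s(2) = 7,  s(3) = 58,  s(4) = 10,  s(5) = 50,  s(6) = 31,  s(7) = 26,  s(8) = 36.
Since s(8) = s(1) = 36, the sequence is eventually periodic: after a pre-period of length 1 it cycles with period 7.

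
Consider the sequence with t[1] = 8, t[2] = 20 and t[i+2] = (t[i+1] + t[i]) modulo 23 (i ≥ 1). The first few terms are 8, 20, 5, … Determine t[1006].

16

Computing terms: t[1] = 8, t[2] = 20, t[3] = 5, t[4] = 2, t[5] = 7, t[6] = 9, t[7] = 16, t[8] = 2, t[9] = 18, t[10] = 20, t[11] = 15, t[12] = 12, t[13] = 4, t[14] = 16, t[15] = 20, t[16] = 13, t[17] = 10, t[18] = 0, t[19] = 10, t[20] = 10, t[21] = 20, t[22] = 7, t[23] = 4, t[24] = 11, t[25] = 15, t[26] = 3, t[27] = 18, t[28] = 21, t[29] = 16, t[30] = 14, t[31] = 7, t[32] = 21, t[33] = 5, t[34] = 3, t[35] = 8, t[36] = 11, t[37] = 19, t[38] = 7, t[39] = 3, t[40] = 10, t[41] = 13, t[42] = 0, t[43] = 13, t[44] = 13, t[45] = 3, t[46] = 16, t[47] = 19, t[48] = 12, t[49] = 8, t[50] = 20.
Since (t[49], t[50]) = (t[1], t[2]) = (8, 20) (two consecutive terms determine the rest), the sequence is periodic with period 48.
(1006 - 1) mod 48 = 45, so t[1006] = t[46] = 16.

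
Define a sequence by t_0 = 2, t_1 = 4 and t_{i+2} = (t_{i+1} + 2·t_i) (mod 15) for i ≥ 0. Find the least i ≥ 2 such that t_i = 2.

4

Listing terms: t_0 = 2,  t_1 = 4,  t_2 = 8,  t_3 = 1,  t_4 = 2,  t_5 = 4.
Since (t_4, t_5) = (t_0, t_1) = (2, 4) (two consecutive terms determine the rest), the sequence is periodic with period 4.
The value 2 next appears (with i ≥ 2) at t_4.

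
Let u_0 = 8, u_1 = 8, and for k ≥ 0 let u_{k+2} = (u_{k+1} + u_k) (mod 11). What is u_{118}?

8

We have u_0 = 8, u_1 = 8, u_2 = 5, u_3 = 2, u_4 = 7, u_5 = 9, u_6 = 5, u_7 = 3, u_8 = 8, u_9 = 0, u_{10} = 8, u_{11} = 8.
The sequence repeats with period 10.
So u_{118} = u_{0 + ((118-0) mod 10)} = u_8 = 8.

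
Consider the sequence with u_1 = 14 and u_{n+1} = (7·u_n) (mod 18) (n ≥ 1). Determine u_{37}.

Listing terms: u_1 = 14, u_2 = 8, u_3 = 2, u_4 = 14.
The sequence repeats with period 3.
So u_{37} = u_{1 + ((37-1) mod 3)} = u_1 = 14.

14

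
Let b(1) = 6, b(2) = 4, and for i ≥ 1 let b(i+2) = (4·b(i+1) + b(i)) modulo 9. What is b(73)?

6

We have b(1) = 6; b(2) = 4; b(3) = 4; b(4) = 2; b(5) = 3; b(6) = 5; b(7) = 5; b(8) = 7; b(9) = 6; b(10) = 4.
The sequence repeats with period 8.
So b(73) = b(1 + ((73-1) mod 8)) = b(1) = 6.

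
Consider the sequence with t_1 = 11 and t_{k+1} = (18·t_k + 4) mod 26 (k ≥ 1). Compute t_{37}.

24

t_1 = 11, t_2 = 20, t_3 = 0, t_4 = 4, t_5 = 24, t_6 = 20.
Since t_6 = t_2 = 20, the sequence is eventually periodic: after a pre-period of length 1 it cycles with period 4.
For k ≥ 2, t_k depends only on (k - 2) mod 4. (37 - 2) mod 4 = 3, so t_{37} = t_5 = 24.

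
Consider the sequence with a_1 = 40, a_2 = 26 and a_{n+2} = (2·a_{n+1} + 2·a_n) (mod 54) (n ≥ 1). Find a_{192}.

24

Computing terms: a_1 = 40,  a_2 = 26,  a_3 = 24,  a_4 = 46,  a_5 = 32,  a_6 = 48,  a_7 = 52,  a_8 = 38,  a_9 = 18,  a_{10} = 4,  a_{11} = 44,  a_{12} = 42,  a_{13} = 10,  a_{14} = 50,  a_{15} = 12,  a_{16} = 16,  a_{17} = 2,  a_{18} = 36,  a_{19} = 22,  a_{20} = 8,  a_{21} = 6,  a_{22} = 28,  a_{23} = 14,  a_{24} = 30,  a_{25} = 34,  a_{26} = 20,  a_{27} = 0,  a_{28} = 40,  a_{29} = 26.
The sequence repeats with period 27.
(192 - 1) mod 27 = 2, so a_{192} = a_3 = 24.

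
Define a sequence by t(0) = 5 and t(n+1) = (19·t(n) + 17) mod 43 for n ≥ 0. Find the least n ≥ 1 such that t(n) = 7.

Listing terms: t(0) = 5,  t(1) = 26,  t(2) = 38,  t(3) = 8,  t(4) = 40,  t(5) = 3,  t(6) = 31,  t(7) = 4,  t(8) = 7,  t(9) = 21,  t(10) = 29,  t(11) = 9,  t(12) = 16,  t(13) = 20,  t(14) = 10,  t(15) = 35,  t(16) = 37,  t(17) = 32,  t(18) = 23,  t(19) = 24,  t(20) = 0,  t(21) = 17,  t(22) = 39,  t(23) = 27,  t(24) = 14,  t(25) = 25,  t(26) = 19,  t(27) = 34,  t(28) = 18,  t(29) = 15,  t(30) = 1,  t(31) = 36,  t(32) = 13,  t(33) = 6,  t(34) = 2,  t(35) = 12,  t(36) = 30,  t(37) = 28,  t(38) = 33,  t(39) = 42,  t(40) = 41,  t(41) = 22,  t(42) = 5.
Since t(42) = t(0) = 5, the sequence is periodic with period 42.
The value 7 first appears (with n ≥ 1) at t(8).

8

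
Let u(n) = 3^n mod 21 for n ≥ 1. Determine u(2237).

12

u(1) = 3,  u(2) = 9,  u(3) = 6,  u(4) = 18,  u(5) = 12,  u(6) = 15,  u(7) = 3.
The sequence repeats with period 6.
So u(2237) = u(1 + ((2237-1) mod 6)) = u(5) = 12.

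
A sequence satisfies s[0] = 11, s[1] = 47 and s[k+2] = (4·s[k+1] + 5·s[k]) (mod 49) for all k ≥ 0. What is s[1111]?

s[0] = 11; s[1] = 47; s[2] = 47; s[3] = 31; s[4] = 16; s[5] = 23; s[6] = 25; s[7] = 19; s[8] = 5; s[9] = 17; s[10] = 44; s[11] = 16; s[12] = 39; s[13] = 40; s[14] = 12; s[15] = 3; s[16] = 23; s[17] = 9; s[18] = 4; s[19] = 12; s[20] = 19; s[21] = 38; s[22] = 2; s[23] = 2; s[24] = 18; s[25] = 33; s[26] = 26; s[27] = 24; s[28] = 30; s[29] = 44; s[30] = 32; s[31] = 5; s[32] = 33; s[33] = 10; s[34] = 9; s[35] = 37; s[36] = 46; s[37] = 26; s[38] = 40; s[39] = 45; s[40] = 37; s[41] = 30; s[42] = 11; s[43] = 47.
Since (s[42], s[43]) = (s[0], s[1]) = (11, 47) (two consecutive terms determine the rest), the sequence is periodic with period 42.
So s[1111] = s[0 + ((1111-0) mod 42)] = s[19] = 12.

12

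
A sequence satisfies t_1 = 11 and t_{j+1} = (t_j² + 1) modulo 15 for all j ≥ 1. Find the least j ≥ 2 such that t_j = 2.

2

Listing terms: t_1 = 11,  t_2 = 2,  t_3 = 5,  t_4 = 11.
Since t_4 = t_1 = 11, the sequence is periodic with period 3.
The value 2 first appears (with j ≥ 2) at t_2.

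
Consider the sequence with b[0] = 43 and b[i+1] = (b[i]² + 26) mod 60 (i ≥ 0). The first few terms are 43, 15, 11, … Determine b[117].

We have b[0] = 43,  b[1] = 15,  b[2] = 11,  b[3] = 27,  b[4] = 35,  b[5] = 51,  b[6] = 47,  b[7] = 15.
Since b[7] = b[1] = 15, the sequence is eventually periodic: after a pre-period of length 1 it cycles with period 6.
For i ≥ 1, b[i] depends only on (i - 1) mod 6. (117 - 1) mod 6 = 2, so b[117] = b[3] = 27.

27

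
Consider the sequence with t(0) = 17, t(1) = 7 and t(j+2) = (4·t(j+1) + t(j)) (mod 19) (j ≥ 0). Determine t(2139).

We have t(0) = 17,  t(1) = 7,  t(2) = 7,  t(3) = 16,  t(4) = 14,  t(5) = 15,  t(6) = 17,  t(7) = 7.
The sequence repeats with period 6.
(2139 - 0) mod 6 = 3, so t(2139) = t(3) = 16.

16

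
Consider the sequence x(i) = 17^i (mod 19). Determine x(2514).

We have x(0) = 1,  x(1) = 17,  x(2) = 4,  x(3) = 11,  x(4) = 16,  x(5) = 6,  x(6) = 7,  x(7) = 5,  x(8) = 9,  x(9) = 1.
Since x(9) = x(0) = 1, the sequence is periodic with period 9.
So x(2514) = x(0 + ((2514-0) mod 9)) = x(3) = 11.

11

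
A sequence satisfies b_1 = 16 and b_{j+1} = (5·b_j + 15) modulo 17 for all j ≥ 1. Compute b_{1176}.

Computing terms: b_1 = 16,  b_2 = 10,  b_3 = 14,  b_4 = 0,  b_5 = 15,  b_6 = 5,  b_7 = 6,  b_8 = 11,  b_9 = 2,  b_{10} = 8,  b_{11} = 4,  b_{12} = 1,  b_{13} = 3,  b_{14} = 13,  b_{15} = 12,  b_{16} = 7,  b_{17} = 16.
Since b_{17} = b_1 = 16, the sequence is periodic with period 16.
(1176 - 1) mod 16 = 7, so b_{1176} = b_8 = 11.

11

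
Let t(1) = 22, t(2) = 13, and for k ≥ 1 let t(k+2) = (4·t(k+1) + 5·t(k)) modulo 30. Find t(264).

t(1) = 22; t(2) = 13; t(3) = 12; t(4) = 23; t(5) = 2; t(6) = 3; t(7) = 22; t(8) = 13.
The sequence repeats with period 6.
(264 - 1) mod 6 = 5, so t(264) = t(6) = 3.

3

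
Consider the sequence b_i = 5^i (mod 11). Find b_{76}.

b_0 = 1,  b_1 = 5,  b_2 = 3,  b_3 = 4,  b_4 = 9,  b_5 = 1.
The sequence repeats with period 5.
So b_{76} = b_{0 + ((76-0) mod 5)} = b_1 = 5.

5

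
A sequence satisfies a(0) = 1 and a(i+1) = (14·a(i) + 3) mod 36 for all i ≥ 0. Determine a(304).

13

Listing terms: a(0) = 1; a(1) = 17; a(2) = 25; a(3) = 29; a(4) = 13; a(5) = 5; a(6) = 1.
Since a(6) = a(0) = 1, the sequence is periodic with period 6.
So a(304) = a(0 + ((304-0) mod 6)) = a(4) = 13.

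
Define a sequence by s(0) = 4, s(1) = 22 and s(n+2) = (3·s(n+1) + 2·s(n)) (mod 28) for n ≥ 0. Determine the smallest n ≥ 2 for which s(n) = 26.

Listing terms: s(0) = 4,  s(1) = 22,  s(2) = 18,  s(3) = 14,  s(4) = 22,  s(5) = 10,  s(6) = 18,  s(7) = 18,  s(8) = 6,  s(9) = 26,  s(10) = 6,  s(11) = 14,  s(12) = 26,  s(13) = 22,  s(14) = 6,  s(15) = 6,  s(16) = 2,  s(17) = 18,  s(18) = 2,  s(19) = 14,  s(20) = 18,  s(21) = 26,  s(22) = 2,  s(23) = 2,  s(24) = 10,  s(25) = 6,  s(26) = 10,  s(27) = 14,  s(28) = 6,  s(29) = 18,  s(30) = 10,  s(31) = 10,  s(32) = 22,  s(33) = 2,  s(34) = 22,  s(35) = 14,  s(36) = 2,  s(37) = 6,  s(38) = 22,  s(39) = 22,  s(40) = 26,  s(41) = 10,  s(42) = 26,  s(43) = 14,  s(44) = 10,  s(45) = 2,  s(46) = 26,  s(47) = 26,  s(48) = 18,  s(49) = 22,  s(50) = 18.
Since (s(49), s(50)) = (s(1), s(2)) = (22, 18) (two consecutive terms determine the rest), the sequence is eventually periodic: after a pre-period of length 1 it cycles with period 48.
The value 26 first appears (with n ≥ 2) at s(9).

9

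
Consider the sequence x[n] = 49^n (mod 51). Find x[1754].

4

We have x[1] = 49, x[2] = 4, x[3] = 43, x[4] = 16, x[5] = 19, x[6] = 13, x[7] = 25, x[8] = 1, x[9] = 49.
The sequence repeats with period 8.
So x[1754] = x[1 + ((1754-1) mod 8)] = x[2] = 4.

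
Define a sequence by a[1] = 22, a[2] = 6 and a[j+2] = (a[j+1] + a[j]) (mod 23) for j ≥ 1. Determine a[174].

Listing terms: a[1] = 22; a[2] = 6; a[3] = 5; a[4] = 11; a[5] = 16; a[6] = 4; a[7] = 20; a[8] = 1; a[9] = 21; a[10] = 22; a[11] = 20; a[12] = 19; a[13] = 16; a[14] = 12; a[15] = 5; a[16] = 17; a[17] = 22; a[18] = 16; a[19] = 15; a[20] = 8; a[21] = 0; a[22] = 8; a[23] = 8; a[24] = 16; a[25] = 1; a[26] = 17; a[27] = 18; a[28] = 12; a[29] = 7; a[30] = 19; a[31] = 3; a[32] = 22; a[33] = 2; a[34] = 1; a[35] = 3; a[36] = 4; a[37] = 7; a[38] = 11; a[39] = 18; a[40] = 6; a[41] = 1; a[42] = 7; a[43] = 8; a[44] = 15; a[45] = 0; a[46] = 15; a[47] = 15; a[48] = 7; a[49] = 22; a[50] = 6.
The sequence repeats with period 48.
(174 - 1) mod 48 = 29, so a[174] = a[30] = 19.

19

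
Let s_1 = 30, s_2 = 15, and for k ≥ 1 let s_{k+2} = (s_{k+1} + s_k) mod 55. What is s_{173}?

We have s_1 = 30,  s_2 = 15,  s_3 = 45,  s_4 = 5,  s_5 = 50,  s_6 = 0,  s_7 = 50,  s_8 = 50,  s_9 = 45,  s_{10} = 40,  s_{11} = 30,  s_{12} = 15.
Since (s_{11}, s_{12}) = (s_1, s_2) = (30, 15) (two consecutive terms determine the rest), the sequence is periodic with period 10.
(173 - 1) mod 10 = 2, so s_{173} = s_3 = 45.

45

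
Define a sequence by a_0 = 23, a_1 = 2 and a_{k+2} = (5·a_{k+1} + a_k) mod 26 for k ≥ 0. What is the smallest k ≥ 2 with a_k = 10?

4

Computing terms: a_0 = 23; a_1 = 2; a_2 = 7; a_3 = 11; a_4 = 10; a_5 = 9; a_6 = 3; a_7 = 24; a_8 = 19; a_9 = 15; a_{10} = 16; a_{11} = 17; a_{12} = 23; a_{13} = 2.
Since (a_{12}, a_{13}) = (a_0, a_1) = (23, 2) (two consecutive terms determine the rest), the sequence is periodic with period 12.
The value 10 first appears (with k ≥ 2) at a_4.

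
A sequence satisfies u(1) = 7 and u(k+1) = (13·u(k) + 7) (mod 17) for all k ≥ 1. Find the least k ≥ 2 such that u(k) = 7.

5

Computing terms: u(1) = 7,  u(2) = 13,  u(3) = 6,  u(4) = 0,  u(5) = 7.
Since u(5) = u(1) = 7, the sequence is periodic with period 4.
The value 7 next appears (with k ≥ 2) at u(5).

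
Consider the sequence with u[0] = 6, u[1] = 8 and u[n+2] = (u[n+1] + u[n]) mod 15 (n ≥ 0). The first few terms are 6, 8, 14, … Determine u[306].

14

u[0] = 6; u[1] = 8; u[2] = 14; u[3] = 7; u[4] = 6; u[5] = 13; u[6] = 4; u[7] = 2; u[8] = 6; u[9] = 8.
The sequence repeats with period 8.
(306 - 0) mod 8 = 2, so u[306] = u[2] = 14.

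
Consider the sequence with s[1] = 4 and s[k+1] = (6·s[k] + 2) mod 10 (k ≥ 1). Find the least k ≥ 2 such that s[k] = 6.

s[1] = 4, s[2] = 6, s[3] = 8, s[4] = 0, s[5] = 2, s[6] = 4.
Since s[6] = s[1] = 4, the sequence is periodic with period 5.
The value 6 first appears (with k ≥ 2) at s[2].

2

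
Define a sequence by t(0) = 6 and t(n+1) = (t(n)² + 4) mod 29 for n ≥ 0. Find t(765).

17

We have t(0) = 6, t(1) = 11, t(2) = 9, t(3) = 27, t(4) = 8, t(5) = 10, t(6) = 17, t(7) = 3, t(8) = 13, t(9) = 28, t(10) = 5, t(11) = 0, t(12) = 4, t(13) = 20, t(14) = 27.
Since t(14) = t(3) = 27, the sequence is eventually periodic: after a pre-period of length 3 it cycles with period 11.
For n ≥ 3, t(n) depends only on (n - 3) mod 11. (765 - 3) mod 11 = 3, so t(765) = t(6) = 17.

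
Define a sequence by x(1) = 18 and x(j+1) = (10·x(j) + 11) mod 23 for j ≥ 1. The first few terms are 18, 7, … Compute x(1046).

Computing terms: x(1) = 18; x(2) = 7; x(3) = 12; x(4) = 16; x(5) = 10; x(6) = 19; x(7) = 17; x(8) = 20; x(9) = 4; x(10) = 5; x(11) = 15; x(12) = 0; x(13) = 11; x(14) = 6; x(15) = 2; x(16) = 8; x(17) = 22; x(18) = 1; x(19) = 21; x(20) = 14; x(21) = 13; x(22) = 3; x(23) = 18.
The sequence repeats with period 22.
So x(1046) = x(1 + ((1046-1) mod 22)) = x(12) = 0.

0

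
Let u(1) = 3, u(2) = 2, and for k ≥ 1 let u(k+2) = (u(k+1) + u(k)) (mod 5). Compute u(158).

0

u(1) = 3; u(2) = 2; u(3) = 0; u(4) = 2; u(5) = 2; u(6) = 4; u(7) = 1; u(8) = 0; u(9) = 1; u(10) = 1; u(11) = 2; u(12) = 3; u(13) = 0; u(14) = 3; u(15) = 3; u(16) = 1; u(17) = 4; u(18) = 0; u(19) = 4; u(20) = 4; u(21) = 3; u(22) = 2.
Since (u(21), u(22)) = (u(1), u(2)) = (3, 2) (two consecutive terms determine the rest), the sequence is periodic with period 20.
So u(158) = u(1 + ((158-1) mod 20)) = u(18) = 0.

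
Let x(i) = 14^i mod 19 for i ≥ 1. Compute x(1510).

Listing terms: x(1) = 14,  x(2) = 6,  x(3) = 8,  x(4) = 17,  x(5) = 10,  x(6) = 7,  x(7) = 3,  x(8) = 4,  x(9) = 18,  x(10) = 5,  x(11) = 13,  x(12) = 11,  x(13) = 2,  x(14) = 9,  x(15) = 12,  x(16) = 16,  x(17) = 15,  x(18) = 1,  x(19) = 14.
The sequence repeats with period 18.
(1510 - 1) mod 18 = 15, so x(1510) = x(16) = 16.

16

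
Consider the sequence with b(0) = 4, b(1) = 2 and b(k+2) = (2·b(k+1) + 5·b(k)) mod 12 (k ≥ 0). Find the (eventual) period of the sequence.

Listing terms: b(0) = 4,  b(1) = 2,  b(2) = 0,  b(3) = 10,  b(4) = 8,  b(5) = 6,  b(6) = 4,  b(7) = 2.
The sequence repeats with period 6.

6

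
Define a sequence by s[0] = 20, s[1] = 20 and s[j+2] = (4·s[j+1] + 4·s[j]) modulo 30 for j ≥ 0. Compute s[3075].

0

s[0] = 20, s[1] = 20, s[2] = 10, s[3] = 0, s[4] = 10, s[5] = 10, s[6] = 20, s[7] = 0, s[8] = 20, s[9] = 20.
The sequence repeats with period 8.
(3075 - 0) mod 8 = 3, so s[3075] = s[3] = 0.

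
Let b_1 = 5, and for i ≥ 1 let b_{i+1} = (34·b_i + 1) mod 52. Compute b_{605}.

31

b_1 = 5; b_2 = 15; b_3 = 43; b_4 = 7; b_5 = 31; b_6 = 15.
Since b_6 = b_2 = 15, the sequence is eventually periodic: after a pre-period of length 1 it cycles with period 4.
For i ≥ 2, b_i depends only on (i - 2) mod 4. (605 - 2) mod 4 = 3, so b_{605} = b_5 = 31.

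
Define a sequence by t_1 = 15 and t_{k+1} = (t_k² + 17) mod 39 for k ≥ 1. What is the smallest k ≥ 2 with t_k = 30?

We have t_1 = 15, t_2 = 8, t_3 = 3, t_4 = 26, t_5 = 30, t_6 = 20, t_7 = 27, t_8 = 5, t_9 = 3.
Since t_9 = t_3 = 3, the sequence is eventually periodic: after a pre-period of length 2 it cycles with period 6.
The value 30 first appears (with k ≥ 2) at t_5.

5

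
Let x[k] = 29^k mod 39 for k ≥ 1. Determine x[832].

16

Computing terms: x[1] = 29; x[2] = 22; x[3] = 14; x[4] = 16; x[5] = 35; x[6] = 1; x[7] = 29.
Since x[7] = x[1] = 29, the sequence is periodic with period 6.
(832 - 1) mod 6 = 3, so x[832] = x[4] = 16.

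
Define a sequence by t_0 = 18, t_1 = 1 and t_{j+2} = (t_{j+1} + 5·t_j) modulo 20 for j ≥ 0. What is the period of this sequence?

6

t_0 = 18,  t_1 = 1,  t_2 = 11,  t_3 = 16,  t_4 = 11,  t_5 = 11,  t_6 = 6,  t_7 = 1,  t_8 = 11.
Since (t_7, t_8) = (t_1, t_2) = (1, 11) (two consecutive terms determine the rest), the sequence is eventually periodic: after a pre-period of length 1 it cycles with period 6.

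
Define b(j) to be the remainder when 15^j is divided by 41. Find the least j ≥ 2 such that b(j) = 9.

Computing terms: b(1) = 15; b(2) = 20; b(3) = 13; b(4) = 31; b(5) = 14; b(6) = 5; b(7) = 34; b(8) = 18; b(9) = 24; b(10) = 32; b(11) = 29; b(12) = 25; b(13) = 6; b(14) = 8; b(15) = 38; b(16) = 37; b(17) = 22; b(18) = 2; b(19) = 30; b(20) = 40; b(21) = 26; b(22) = 21; b(23) = 28; b(24) = 10; b(25) = 27; b(26) = 36; b(27) = 7; b(28) = 23; b(29) = 17; b(30) = 9; b(31) = 12; b(32) = 16; b(33) = 35; b(34) = 33; b(35) = 3; b(36) = 4; b(37) = 19; b(38) = 39; b(39) = 11; b(40) = 1; b(41) = 15.
The sequence repeats with period 40.
The value 9 first appears (with j ≥ 2) at b(30).

30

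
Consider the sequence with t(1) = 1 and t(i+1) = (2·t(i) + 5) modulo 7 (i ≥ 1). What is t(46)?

We have t(1) = 1; t(2) = 0; t(3) = 5; t(4) = 1.
Since t(4) = t(1) = 1, the sequence is periodic with period 3.
So t(46) = t(1 + ((46-1) mod 3)) = t(1) = 1.

1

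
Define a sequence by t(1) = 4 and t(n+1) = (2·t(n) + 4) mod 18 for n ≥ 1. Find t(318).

0

t(1) = 4,  t(2) = 12,  t(3) = 10,  t(4) = 6,  t(5) = 16,  t(6) = 0,  t(7) = 4.
The sequence repeats with period 6.
So t(318) = t(1 + ((318-1) mod 6)) = t(6) = 0.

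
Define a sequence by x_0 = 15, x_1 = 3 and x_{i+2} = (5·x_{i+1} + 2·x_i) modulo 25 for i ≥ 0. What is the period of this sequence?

Computing terms: x_0 = 15, x_1 = 3, x_2 = 20, x_3 = 6, x_4 = 20, x_5 = 12, x_6 = 0, x_7 = 24, x_8 = 20, x_9 = 23, x_{10} = 5, x_{11} = 21, x_{12} = 15, x_{13} = 17, x_{14} = 15, x_{15} = 9, x_{16} = 0, x_{17} = 18, x_{18} = 15, x_{19} = 11, x_{20} = 10, x_{21} = 22, x_{22} = 5, x_{23} = 19, x_{24} = 5, x_{25} = 13, x_{26} = 0, x_{27} = 1, x_{28} = 5, x_{29} = 2, x_{30} = 20, x_{31} = 4, x_{32} = 10, x_{33} = 8, x_{34} = 10, x_{35} = 16, x_{36} = 0, x_{37} = 7, x_{38} = 10, x_{39} = 14, x_{40} = 15, x_{41} = 3.
Since (x_{40}, x_{41}) = (x_0, x_1) = (15, 3) (two consecutive terms determine the rest), the sequence is periodic with period 40.

40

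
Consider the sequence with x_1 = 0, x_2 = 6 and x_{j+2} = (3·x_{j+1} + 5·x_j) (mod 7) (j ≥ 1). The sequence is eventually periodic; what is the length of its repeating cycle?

3

x_1 = 0, x_2 = 6, x_3 = 4, x_4 = 0, x_5 = 6.
The sequence repeats with period 3.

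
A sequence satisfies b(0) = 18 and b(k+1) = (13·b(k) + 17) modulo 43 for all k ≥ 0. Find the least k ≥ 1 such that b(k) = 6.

Listing terms: b(0) = 18, b(1) = 36, b(2) = 12, b(3) = 1, b(4) = 30, b(5) = 20, b(6) = 19, b(7) = 6, b(8) = 9, b(9) = 5, b(10) = 39, b(11) = 8, b(12) = 35, b(13) = 42, b(14) = 4, b(15) = 26, b(16) = 11, b(17) = 31, b(18) = 33, b(19) = 16, b(20) = 10, b(21) = 18.
Since b(21) = b(0) = 18, the sequence is periodic with period 21.
The value 6 first appears (with k ≥ 1) at b(7).

7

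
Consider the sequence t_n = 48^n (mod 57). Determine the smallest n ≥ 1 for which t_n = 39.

Listing terms: t_0 = 1,  t_1 = 48,  t_2 = 24,  t_3 = 12,  t_4 = 6,  t_5 = 3,  t_6 = 30,  t_7 = 15,  t_8 = 36,  t_9 = 18,  t_{10} = 9,  t_{11} = 33,  t_{12} = 45,  t_{13} = 51,  t_{14} = 54,  t_{15} = 27,  t_{16} = 42,  t_{17} = 21,  t_{18} = 39,  t_{19} = 48.
Since t_{19} = t_1 = 48, the sequence is eventually periodic: after a pre-period of length 1 it cycles with period 18.
The value 39 first appears (with n ≥ 1) at t_{18}.

18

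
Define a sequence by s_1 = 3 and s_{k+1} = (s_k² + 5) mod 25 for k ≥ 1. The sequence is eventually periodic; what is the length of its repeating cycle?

4

Listing terms: s_1 = 3,  s_2 = 14,  s_3 = 1,  s_4 = 6,  s_5 = 16,  s_6 = 11,  s_7 = 1.
Since s_7 = s_3 = 1, the sequence is eventually periodic: after a pre-period of length 2 it cycles with period 4.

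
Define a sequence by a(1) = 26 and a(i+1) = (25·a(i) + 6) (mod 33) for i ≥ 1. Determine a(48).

5

a(1) = 26,  a(2) = 29,  a(3) = 5,  a(4) = 32,  a(5) = 14,  a(6) = 26.
The sequence repeats with period 5.
So a(48) = a(1 + ((48-1) mod 5)) = a(3) = 5.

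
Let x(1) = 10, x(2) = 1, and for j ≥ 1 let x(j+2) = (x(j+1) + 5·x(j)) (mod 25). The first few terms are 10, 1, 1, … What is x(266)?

16

x(1) = 10,  x(2) = 1,  x(3) = 1,  x(4) = 6,  x(5) = 11,  x(6) = 16,  x(7) = 21,  x(8) = 1,  x(9) = 6.
Since (x(8), x(9)) = (x(3), x(4)) = (1, 6) (two consecutive terms determine the rest), the sequence is eventually periodic: after a pre-period of length 2 it cycles with period 5.
For j ≥ 3, x(j) depends only on (j - 3) mod 5. (266 - 3) mod 5 = 3, so x(266) = x(6) = 16.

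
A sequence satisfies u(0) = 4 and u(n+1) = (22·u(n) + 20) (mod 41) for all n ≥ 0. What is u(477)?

Computing terms: u(0) = 4; u(1) = 26; u(2) = 18; u(3) = 6; u(4) = 29; u(5) = 2; u(6) = 23; u(7) = 34; u(8) = 30; u(9) = 24; u(10) = 15; u(11) = 22; u(12) = 12; u(13) = 38; u(14) = 36; u(15) = 33; u(16) = 8; u(17) = 32; u(18) = 27; u(19) = 40; u(20) = 39; u(21) = 17; u(22) = 25; u(23) = 37; u(24) = 14; u(25) = 0; u(26) = 20; u(27) = 9; u(28) = 13; u(29) = 19; u(30) = 28; u(31) = 21; u(32) = 31; u(33) = 5; u(34) = 7; u(35) = 10; u(36) = 35; u(37) = 11; u(38) = 16; u(39) = 3; u(40) = 4.
The sequence repeats with period 40.
So u(477) = u(0 + ((477-0) mod 40)) = u(37) = 11.

11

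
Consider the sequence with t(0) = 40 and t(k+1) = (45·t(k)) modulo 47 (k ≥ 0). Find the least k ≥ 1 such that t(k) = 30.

Computing terms: t(0) = 40, t(1) = 14, t(2) = 19, t(3) = 9, t(4) = 29, t(5) = 36, t(6) = 22, t(7) = 3, t(8) = 41, t(9) = 12, t(10) = 23, t(11) = 1, t(12) = 45, t(13) = 4, t(14) = 39, t(15) = 16, t(16) = 15, t(17) = 17, t(18) = 13, t(19) = 21, t(20) = 5, t(21) = 37, t(22) = 20, t(23) = 7, t(24) = 33, t(25) = 28, t(26) = 38, t(27) = 18, t(28) = 11, t(29) = 25, t(30) = 44, t(31) = 6, t(32) = 35, t(33) = 24, t(34) = 46, t(35) = 2, t(36) = 43, t(37) = 8, t(38) = 31, t(39) = 32, t(40) = 30, t(41) = 34, t(42) = 26, t(43) = 42, t(44) = 10, t(45) = 27, t(46) = 40.
Since t(46) = t(0) = 40, the sequence is periodic with period 46.
The value 30 first appears (with k ≥ 1) at t(40).

40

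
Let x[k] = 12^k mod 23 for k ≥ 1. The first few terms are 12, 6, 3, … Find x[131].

2

We have x[1] = 12,  x[2] = 6,  x[3] = 3,  x[4] = 13,  x[5] = 18,  x[6] = 9,  x[7] = 16,  x[8] = 8,  x[9] = 4,  x[10] = 2,  x[11] = 1,  x[12] = 12.
The sequence repeats with period 11.
So x[131] = x[1 + ((131-1) mod 11)] = x[10] = 2.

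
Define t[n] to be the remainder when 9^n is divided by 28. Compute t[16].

We have t[1] = 9; t[2] = 25; t[3] = 1; t[4] = 9.
Since t[4] = t[1] = 9, the sequence is periodic with period 3.
So t[16] = t[1 + ((16-1) mod 3)] = t[1] = 9.

9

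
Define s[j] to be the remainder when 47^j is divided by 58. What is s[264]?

s[0] = 1; s[1] = 47; s[2] = 5; s[3] = 3; s[4] = 25; s[5] = 15; s[6] = 9; s[7] = 17; s[8] = 45; s[9] = 27; s[10] = 51; s[11] = 19; s[12] = 23; s[13] = 37; s[14] = 57; s[15] = 11; s[16] = 53; s[17] = 55; s[18] = 33; s[19] = 43; s[20] = 49; s[21] = 41; s[22] = 13; s[23] = 31; s[24] = 7; s[25] = 39; s[26] = 35; s[27] = 21; s[28] = 1.
Since s[28] = s[0] = 1, the sequence is periodic with period 28.
(264 - 0) mod 28 = 12, so s[264] = s[12] = 23.

23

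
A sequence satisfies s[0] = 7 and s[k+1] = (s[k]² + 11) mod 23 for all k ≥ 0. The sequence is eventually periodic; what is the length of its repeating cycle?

Listing terms: s[0] = 7; s[1] = 14; s[2] = 0; s[3] = 11; s[4] = 17; s[5] = 1; s[6] = 12; s[7] = 17.
Since s[7] = s[4] = 17, the sequence is eventually periodic: after a pre-period of length 4 it cycles with period 3.

3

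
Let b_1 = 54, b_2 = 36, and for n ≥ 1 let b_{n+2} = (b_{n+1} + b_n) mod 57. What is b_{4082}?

Listing terms: b_1 = 54, b_2 = 36, b_3 = 33, b_4 = 12, b_5 = 45, b_6 = 0, b_7 = 45, b_8 = 45, b_9 = 33, b_{10} = 21, b_{11} = 54, b_{12} = 18, b_{13} = 15, b_{14} = 33, b_{15} = 48, b_{16} = 24, b_{17} = 15, b_{18} = 39, b_{19} = 54, b_{20} = 36.
Since (b_{19}, b_{20}) = (b_1, b_2) = (54, 36) (two consecutive terms determine the rest), the sequence is periodic with period 18.
So b_{4082} = b_{1 + ((4082-1) mod 18)} = b_{14} = 33.

33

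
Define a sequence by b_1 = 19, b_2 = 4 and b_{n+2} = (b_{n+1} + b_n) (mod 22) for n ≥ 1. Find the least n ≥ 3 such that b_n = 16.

b_1 = 19; b_2 = 4; b_3 = 1; b_4 = 5; b_5 = 6; b_6 = 11; b_7 = 17; b_8 = 6; b_9 = 1; b_{10} = 7; b_{11} = 8; b_{12} = 15; b_{13} = 1; b_{14} = 16; b_{15} = 17; b_{16} = 11; b_{17} = 6; b_{18} = 17; b_{19} = 1; b_{20} = 18; b_{21} = 19; b_{22} = 15; b_{23} = 12; b_{24} = 5; b_{25} = 17; b_{26} = 0; b_{27} = 17; b_{28} = 17; b_{29} = 12; b_{30} = 7; b_{31} = 19; b_{32} = 4.
The sequence repeats with period 30.
The value 16 first appears (with n ≥ 3) at b_{14}.

14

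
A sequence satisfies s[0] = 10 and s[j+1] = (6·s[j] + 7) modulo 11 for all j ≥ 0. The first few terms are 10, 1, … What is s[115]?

7

Listing terms: s[0] = 10, s[1] = 1, s[2] = 2, s[3] = 8, s[4] = 0, s[5] = 7, s[6] = 5, s[7] = 4, s[8] = 9, s[9] = 6, s[10] = 10.
The sequence repeats with period 10.
(115 - 0) mod 10 = 5, so s[115] = s[5] = 7.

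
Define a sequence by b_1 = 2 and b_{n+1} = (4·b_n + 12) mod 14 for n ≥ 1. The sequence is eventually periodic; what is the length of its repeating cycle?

b_1 = 2; b_2 = 6; b_3 = 8; b_4 = 2.
Since b_4 = b_1 = 2, the sequence is periodic with period 3.

3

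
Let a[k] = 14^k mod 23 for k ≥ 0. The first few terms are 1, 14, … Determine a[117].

Computing terms: a[0] = 1, a[1] = 14, a[2] = 12, a[3] = 7, a[4] = 6, a[5] = 15, a[6] = 3, a[7] = 19, a[8] = 13, a[9] = 21, a[10] = 18, a[11] = 22, a[12] = 9, a[13] = 11, a[14] = 16, a[15] = 17, a[16] = 8, a[17] = 20, a[18] = 4, a[19] = 10, a[20] = 2, a[21] = 5, a[22] = 1.
Since a[22] = a[0] = 1, the sequence is periodic with period 22.
So a[117] = a[0 + ((117-0) mod 22)] = a[7] = 19.

19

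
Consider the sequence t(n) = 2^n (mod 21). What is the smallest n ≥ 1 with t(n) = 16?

t(0) = 1; t(1) = 2; t(2) = 4; t(3) = 8; t(4) = 16; t(5) = 11; t(6) = 1.
Since t(6) = t(0) = 1, the sequence is periodic with period 6.
The value 16 first appears (with n ≥ 1) at t(4).

4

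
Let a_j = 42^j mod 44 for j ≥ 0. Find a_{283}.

36

a_0 = 1, a_1 = 42, a_2 = 4, a_3 = 36, a_4 = 16, a_5 = 12, a_6 = 20, a_7 = 4.
Since a_7 = a_2 = 4, the sequence is eventually periodic: after a pre-period of length 2 it cycles with period 5.
For j ≥ 2, a_j depends only on (j - 2) mod 5. (283 - 2) mod 5 = 1, so a_{283} = a_3 = 36.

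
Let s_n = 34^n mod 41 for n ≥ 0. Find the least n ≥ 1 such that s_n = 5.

s_0 = 1, s_1 = 34, s_2 = 8, s_3 = 26, s_4 = 23, s_5 = 3, s_6 = 20, s_7 = 24, s_8 = 37, s_9 = 28, s_{10} = 9, s_{11} = 19, s_{12} = 31, s_{13} = 29, s_{14} = 2, s_{15} = 27, s_{16} = 16, s_{17} = 11, s_{18} = 5, s_{19} = 6, s_{20} = 40, s_{21} = 7, s_{22} = 33, s_{23} = 15, s_{24} = 18, s_{25} = 38, s_{26} = 21, s_{27} = 17, s_{28} = 4, s_{29} = 13, s_{30} = 32, s_{31} = 22, s_{32} = 10, s_{33} = 12, s_{34} = 39, s_{35} = 14, s_{36} = 25, s_{37} = 30, s_{38} = 36, s_{39} = 35, s_{40} = 1.
Since s_{40} = s_0 = 1, the sequence is periodic with period 40.
The value 5 first appears (with n ≥ 1) at s_{18}.

18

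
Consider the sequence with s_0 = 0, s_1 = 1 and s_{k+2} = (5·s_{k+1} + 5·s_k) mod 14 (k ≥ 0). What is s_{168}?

0

Listing terms: s_0 = 0,  s_1 = 1,  s_2 = 5,  s_3 = 2,  s_4 = 7,  s_5 = 3,  s_6 = 8,  s_7 = 13,  s_8 = 7,  s_9 = 2,  s_{10} = 3,  s_{11} = 11,  s_{12} = 0,  s_{13} = 13,  s_{14} = 9,  s_{15} = 12,  s_{16} = 7,  s_{17} = 11,  s_{18} = 6,  s_{19} = 1,  s_{20} = 7,  s_{21} = 12,  s_{22} = 11,  s_{23} = 3,  s_{24} = 0,  s_{25} = 1.
The sequence repeats with period 24.
So s_{168} = s_{0 + ((168-0) mod 24)} = s_0 = 0.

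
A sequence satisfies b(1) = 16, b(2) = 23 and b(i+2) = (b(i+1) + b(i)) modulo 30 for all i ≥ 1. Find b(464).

Computing terms: b(1) = 16, b(2) = 23, b(3) = 9, b(4) = 2, b(5) = 11, b(6) = 13, b(7) = 24, b(8) = 7, b(9) = 1, b(10) = 8, b(11) = 9, b(12) = 17, b(13) = 26, b(14) = 13, b(15) = 9, b(16) = 22, b(17) = 1, b(18) = 23, b(19) = 24, b(20) = 17, b(21) = 11, b(22) = 28, b(23) = 9, b(24) = 7, b(25) = 16, b(26) = 23.
The sequence repeats with period 24.
(464 - 1) mod 24 = 7, so b(464) = b(8) = 7.

7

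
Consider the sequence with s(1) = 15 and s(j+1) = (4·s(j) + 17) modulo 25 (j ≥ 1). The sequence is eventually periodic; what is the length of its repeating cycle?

We have s(1) = 15, s(2) = 2, s(3) = 0, s(4) = 17, s(5) = 10, s(6) = 7, s(7) = 20, s(8) = 22, s(9) = 5, s(10) = 12, s(11) = 15.
Since s(11) = s(1) = 15, the sequence is periodic with period 10.

10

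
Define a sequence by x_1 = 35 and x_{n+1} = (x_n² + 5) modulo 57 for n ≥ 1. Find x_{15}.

11

x_1 = 35; x_2 = 33; x_3 = 11; x_4 = 12; x_5 = 35.
The sequence repeats with period 4.
So x_{15} = x_{1 + ((15-1) mod 4)} = x_3 = 11.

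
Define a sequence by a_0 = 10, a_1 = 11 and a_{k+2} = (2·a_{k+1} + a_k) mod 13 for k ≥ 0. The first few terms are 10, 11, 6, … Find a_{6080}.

0

a_0 = 10; a_1 = 11; a_2 = 6; a_3 = 10; a_4 = 0; a_5 = 10; a_6 = 7; a_7 = 11; a_8 = 3; a_9 = 4; a_{10} = 11; a_{11} = 0; a_{12} = 11; a_{13} = 9; a_{14} = 3; a_{15} = 2; a_{16} = 7; a_{17} = 3; a_{18} = 0; a_{19} = 3; a_{20} = 6; a_{21} = 2; a_{22} = 10; a_{23} = 9; a_{24} = 2; a_{25} = 0; a_{26} = 2; a_{27} = 4; a_{28} = 10; a_{29} = 11.
The sequence repeats with period 28.
So a_{6080} = a_{0 + ((6080-0) mod 28)} = a_4 = 0.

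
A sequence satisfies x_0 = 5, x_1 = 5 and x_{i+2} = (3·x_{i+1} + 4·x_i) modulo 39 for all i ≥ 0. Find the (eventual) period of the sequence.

6

Listing terms: x_0 = 5,  x_1 = 5,  x_2 = 35,  x_3 = 8,  x_4 = 8,  x_5 = 17,  x_6 = 5,  x_7 = 5.
Since (x_6, x_7) = (x_0, x_1) = (5, 5) (two consecutive terms determine the rest), the sequence is periodic with period 6.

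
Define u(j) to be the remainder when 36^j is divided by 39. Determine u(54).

u(0) = 1,  u(1) = 36,  u(2) = 9,  u(3) = 12,  u(4) = 3,  u(5) = 30,  u(6) = 27,  u(7) = 36.
Since u(7) = u(1) = 36, the sequence is eventually periodic: after a pre-period of length 1 it cycles with period 6.
For j ≥ 1, u(j) depends only on (j - 1) mod 6. (54 - 1) mod 6 = 5, so u(54) = u(6) = 27.

27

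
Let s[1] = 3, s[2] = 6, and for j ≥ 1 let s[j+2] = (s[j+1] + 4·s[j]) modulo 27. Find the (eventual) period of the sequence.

24

Listing terms: s[1] = 3,  s[2] = 6,  s[3] = 18,  s[4] = 15,  s[5] = 6,  s[6] = 12,  s[7] = 9,  s[8] = 3,  s[9] = 12,  s[10] = 24,  s[11] = 18,  s[12] = 6,  s[13] = 24,  s[14] = 21,  s[15] = 9,  s[16] = 12,  s[17] = 21,  s[18] = 15,  s[19] = 18,  s[20] = 24,  s[21] = 15,  s[22] = 3,  s[23] = 9,  s[24] = 21,  s[25] = 3,  s[26] = 6.
Since (s[25], s[26]) = (s[1], s[2]) = (3, 6) (two consecutive terms determine the rest), the sequence is periodic with period 24.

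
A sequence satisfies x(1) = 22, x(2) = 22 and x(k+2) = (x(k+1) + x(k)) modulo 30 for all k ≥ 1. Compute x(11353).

16

x(1) = 22; x(2) = 22; x(3) = 14; x(4) = 6; x(5) = 20; x(6) = 26; x(7) = 16; x(8) = 12; x(9) = 28; x(10) = 10; x(11) = 8; x(12) = 18; x(13) = 26; x(14) = 14; x(15) = 10; x(16) = 24; x(17) = 4; x(18) = 28; x(19) = 2; x(20) = 0; x(21) = 2; x(22) = 2; x(23) = 4; x(24) = 6; x(25) = 10; x(26) = 16; x(27) = 26; x(28) = 12; x(29) = 8; x(30) = 20; x(31) = 28; x(32) = 18; x(33) = 16; x(34) = 4; x(35) = 20; x(36) = 24; x(37) = 14; x(38) = 8; x(39) = 22; x(40) = 0; x(41) = 22; x(42) = 22.
The sequence repeats with period 40.
(11353 - 1) mod 40 = 32, so x(11353) = x(33) = 16.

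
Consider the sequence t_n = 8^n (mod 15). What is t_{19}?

2

We have t_1 = 8; t_2 = 4; t_3 = 2; t_4 = 1; t_5 = 8.
Since t_5 = t_1 = 8, the sequence is periodic with period 4.
So t_{19} = t_{1 + ((19-1) mod 4)} = t_3 = 2.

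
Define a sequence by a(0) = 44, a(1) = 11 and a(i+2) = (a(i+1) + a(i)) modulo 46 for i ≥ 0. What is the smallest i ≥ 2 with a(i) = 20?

Computing terms: a(0) = 44,  a(1) = 11,  a(2) = 9,  a(3) = 20,  a(4) = 29,  a(5) = 3,  a(6) = 32,  a(7) = 35,  a(8) = 21,  a(9) = 10,  a(10) = 31,  a(11) = 41,  a(12) = 26,  a(13) = 21,  a(14) = 1,  a(15) = 22,  a(16) = 23,  a(17) = 45,  a(18) = 22,  a(19) = 21,  a(20) = 43,  a(21) = 18,  a(22) = 15,  a(23) = 33,  a(24) = 2,  a(25) = 35,  a(26) = 37,  a(27) = 26,  a(28) = 17,  a(29) = 43,  a(30) = 14,  a(31) = 11,  a(32) = 25,  a(33) = 36,  a(34) = 15,  a(35) = 5,  a(36) = 20,  a(37) = 25,  a(38) = 45,  a(39) = 24,  a(40) = 23,  a(41) = 1,  a(42) = 24,  a(43) = 25,  a(44) = 3,  a(45) = 28,  a(46) = 31,  a(47) = 13,  a(48) = 44,  a(49) = 11.
Since (a(48), a(49)) = (a(0), a(1)) = (44, 11) (two consecutive terms determine the rest), the sequence is periodic with period 48.
The value 20 first appears (with i ≥ 2) at a(3).

3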